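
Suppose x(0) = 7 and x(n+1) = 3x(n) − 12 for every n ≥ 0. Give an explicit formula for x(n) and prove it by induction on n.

Claim: x(n) = 3^n + 6.

Base case: x(0) = 7, and 3^0 + 6 = 1 + 6 = 7.
Assume x(m) = 3^m + 6 for some m ≥ 0.
Then x(m+1) = 3x(m) − 12 = 3·(3^m + 6) − 12 = 3^{m+1} + 18 − 12 = 3^{m+1} + 6.
This completes the inductive step, so x(n) = 3^n + 6 for all n ≥ 0.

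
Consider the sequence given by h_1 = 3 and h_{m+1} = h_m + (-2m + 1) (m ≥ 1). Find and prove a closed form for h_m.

Claim: h_m = -m^2 + 2m + 2.

Base case: h_1 = 3, and -1^2 + 2·1 + 2 = 3.
Assume h_j = -j^2 + 2j + 2.
Then h_{j+1} = h_j + (-2j + 1) = (-j^2 + 2j + 2) + (-2j + 1) = -j^2 + 3,
and -(j+1)^2 + 2·(j+1) + 2 = -j^2 + 3.
By induction, h_m = -m^2 + 2m + 2 for all m ≥ 1.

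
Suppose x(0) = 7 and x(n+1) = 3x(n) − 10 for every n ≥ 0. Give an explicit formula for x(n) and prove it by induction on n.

Claim: x(n) = 2·3^n + 5.

Base case: x(0) = 7, and 2·3^0 + 5 = 2 + 5 = 7.
Assume x(m) = 2·3^m + 5 for some m ≥ 0.
Then x(m+1) = 3x(m) − 10 = 3·(2·3^m + 5) − 10 = 6·3^m + 15 − 10 = 2·3^{m+1} + 5.
So the formula holds for m+1, and by induction x(n) = 2·3^n + 5 for all n ≥ 0.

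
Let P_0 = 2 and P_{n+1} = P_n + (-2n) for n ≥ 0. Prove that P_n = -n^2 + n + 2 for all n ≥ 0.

Base case: P_0 = 2, and -0^2 + 0 + 2 = 2.
Assume P_r = -r^2 + r + 2.
Then P_{r+1} = P_r + (-2r) = (-r^2 + r + 2) + (-2r) = -r^2 − r + 2,
and -(r+1)^2 + (r+1) + 2 = -r^2 − r + 2.
This completes the inductive step, so P_n = -n^2 + n + 2 for all n ≥ 0.

P_n = -n^2 + n + 2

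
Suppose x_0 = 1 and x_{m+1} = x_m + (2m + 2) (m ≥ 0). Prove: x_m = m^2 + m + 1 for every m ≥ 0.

Base case: x_0 = 1, and 0^2 + 0 + 1 = 1.
Assume x_j = j^2 + j + 1.
Then x_{j+1} = x_j + (2j + 2) = (j^2 + j + 1) + (2j + 2) = j^2 + 3j + 3,
and (j+1)^2 + (j+1) + 1 = j^2 + 3j + 3.
This completes the inductive step, so x_m = m^2 + m + 1 for all m ≥ 0.

x_m = m^2 + m + 1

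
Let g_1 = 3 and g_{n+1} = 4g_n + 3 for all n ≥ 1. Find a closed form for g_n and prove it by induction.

Claim: g_n = 4^n − 1.

Base case: g_1 = 3, and 4^1 − 1 = 4 − 1 = 3.
Assume g_j = 4^j − 1 for some j ≥ 1.
Then g_{j+1} = 4g_j + 3 = 4·(4^j − 1) + 3 = 4^{j+1} − 4 + 3 = 4^{j+1} − 1.
So the formula holds for j+1, and by induction g_n = 4^n − 1 for all n ≥ 1.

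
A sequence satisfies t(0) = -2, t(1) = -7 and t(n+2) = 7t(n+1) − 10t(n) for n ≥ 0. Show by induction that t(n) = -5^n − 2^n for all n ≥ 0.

Base cases: t(0) = -2 and -5^0 − 2^0 = -2; t(1) = -7 and -5^1 − 2^1 = -7.
Assume t(i) = -5^i − 2^i for all 0 ≤ i ≤ j, where j ≥ 1.
Then t(j+1) = 7t(j) − 10t(j−1) = 7·(-5^j − 2^j) − 10·(-5^{j−1} − 2^{j−1}) = -(7·5 − 10)5^{j−1} − (7·2 − 10)2^{j−1} = -25·5^{j−1} − 4·2^{j−1} = -5^{j+1} − 2^{j+1}.
By strong induction, t(n) = -5^n − 2^n for all n ≥ 0.

t(n) = -5^n − 2^n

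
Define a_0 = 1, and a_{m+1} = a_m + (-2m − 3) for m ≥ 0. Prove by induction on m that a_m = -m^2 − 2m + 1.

Base case: a_0 = 1, and -0^2 − 2·0 + 1 = 1.
Assume a_j = -j^2 − 2j + 1.
Then a_{j+1} = a_j + (-2j − 3) = (-j^2 − 2j + 1) + (-2j − 3) = -j^2 − 4j − 2,
and -(j+1)^2 − 2·(j+1) + 1 = -j^2 − 4j − 2.
By induction, a_m = -m^2 − 2m + 1 for all m ≥ 0.

a_m = -m^2 − 2m + 1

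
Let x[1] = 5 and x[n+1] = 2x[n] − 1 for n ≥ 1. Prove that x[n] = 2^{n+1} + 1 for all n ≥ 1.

Base case: x[1] = 5, and 2^{1+1} + 1 = 4 + 1 = 5.
Assume x[m] = 2^{m+1} + 1 for some m ≥ 1.
Then x[m+1] = 2x[m] − 1 = 2·(2^{m+1} + 1) − 1 = 2^{m+2} + 2 − 1 = 2^{m+2} + 1.
Hence x[n] = 2^{n+1} + 1 for every n ≥ 1, by induction.

x[n] = 2^{n+1} + 1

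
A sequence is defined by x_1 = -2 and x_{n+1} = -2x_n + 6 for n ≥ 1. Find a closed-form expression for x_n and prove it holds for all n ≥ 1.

Claim: x_n = 2·(-2)^n + 2.

Base case: x_1 = -2, and 2·(-2)^1 + 2 = -4 + 2 = -2.
Assume x_j = 2·(-2)^j + 2 for some j ≥ 1.
Then x_{j+1} = -2x_j + 6 = -2·(2·(-2)^j + 2) + 6 = -4·(-2)^j − 4 + 6 = 2·(-2)^{j+1} + 2.
Hence x_n = 2·(-2)^n + 2 for every n ≥ 1, by induction.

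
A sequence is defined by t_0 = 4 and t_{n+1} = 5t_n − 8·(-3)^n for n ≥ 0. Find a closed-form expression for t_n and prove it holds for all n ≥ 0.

Claim: t_n = 3·5^n + (-3)^n.

Base case: t_0 = 4, and 3·5^0 + (-3)^0 = 3 + 1 = 4.
Assume t_r = 3·5^r + (-3)^r for some r ≥ 0.
Then t_{r+1} = 5t_r − 8·(-3)^r = 5·(3·5^r + (-3)^r) − 8·(-3)^r = 3·5^{r+1} + 5·(-3)^r − 8·(-3)^r = 3·5^{r+1} − 3·(-3)^r = 3·5^{r+1} + (-3)^{r+1}.
By induction, t_n = 3·5^n + (-3)^n for all n ≥ 0.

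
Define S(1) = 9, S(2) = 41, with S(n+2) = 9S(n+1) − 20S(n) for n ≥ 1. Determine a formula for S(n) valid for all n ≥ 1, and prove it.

Claim: S(n) = 5^n + 4^n.

Base cases: S(1) = 9 and 5^1 + 4^1 = 9; S(2) = 41 and 5^2 + 4^2 = 41.
Assume S(j) = 5^j + 4^j for all 1 ≤ j ≤ r, where r ≥ 2.
Then S(r+1) = 9S(r) − 20S(r−1) = 9·(5^r + 4^r) − 20·(5^{r−1} + 4^{r−1}) = (9·5 − 20)5^{r−1} + (9·4 − 20)4^{r−1} = 25·5^{r−1} + 16·4^{r−1} = 5^{r+1} + 4^{r+1}.
This completes the inductive step, so S(n) = 5^n + 4^n for all n ≥ 1.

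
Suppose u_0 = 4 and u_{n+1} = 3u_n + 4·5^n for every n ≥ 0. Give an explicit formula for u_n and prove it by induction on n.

Claim: u_n = 2·3^n + 2·5^n.

Base case: u_0 = 4, and 2·3^0 + 2·5^0 = 2 + 2 = 4.
Assume u_r = 2·3^r + 2·5^r for some r ≥ 0.
Then u_{r+1} = 3u_r + 4·5^r = 3·(2·3^r + 2·5^r) + 4·5^r = 2·3^{r+1} + 6·5^r + 4·5^r = 2·3^{r+1} + 10·5^r = 2·3^{r+1} + 2·5^{r+1}.
This completes the inductive step, so u_n = 2·3^n + 2·5^n for all n ≥ 0.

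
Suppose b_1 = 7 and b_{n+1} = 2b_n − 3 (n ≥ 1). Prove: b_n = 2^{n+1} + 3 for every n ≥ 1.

Base case: b_1 = 7, and 2^{1+1} + 3 = 4 + 3 = 7.
Assume b_k = 2^{k+1} + 3 for some k ≥ 1.
Then b_{k+1} = 2b_k − 3 = 2·(2^{k+1} + 3) − 3 = 2^{k+2} + 6 − 3 = 2^{k+2} + 3.
By induction, b_n = 2^{n+1} + 3 for all n ≥ 1.

b_n = 2^{n+1} + 3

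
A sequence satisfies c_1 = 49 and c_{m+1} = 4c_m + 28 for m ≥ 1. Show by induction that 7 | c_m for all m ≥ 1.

Base case: c_1 = 49 = 7·7, so 7 | c_1.
Assume 7 | c_r, so c_r = 7t for some integer t.
Then c_{r+1} = 4c_r + 28 = 4·(7t) + 28 = 7(4t + 4), so 7 | c_{r+1}.
Hence 7 | c_m for every m ≥ 1, by induction.

7 | c_m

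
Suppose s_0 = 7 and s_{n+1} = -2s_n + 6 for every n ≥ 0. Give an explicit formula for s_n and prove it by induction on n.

Claim: s_n = 5·(-2)^n + 2.

Base case: s_0 = 7, and 5·(-2)^0 + 2 = 5 + 2 = 7.
Assume s_r = 5·(-2)^r + 2 for some r ≥ 0.
Then s_{r+1} = -2s_r + 6 = -2·(5·(-2)^r + 2) + 6 = -10·(-2)^r − 4 + 6 = 5·(-2)^{r+1} + 2.
By induction, s_n = 5·(-2)^n + 2 for all n ≥ 0.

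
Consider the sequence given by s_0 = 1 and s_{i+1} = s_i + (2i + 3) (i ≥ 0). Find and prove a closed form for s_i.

Claim: s_i = i^2 + 2i + 1.

Base case: s_0 = 1, and 0^2 + 2·0 + 1 = 1.
Assume s_j = j^2 + 2j + 1.
Then s_{j+1} = s_j + (2j + 3) = (j^2 + 2j + 1) + (2j + 3) = j^2 + 4j + 4,
and (j+1)^2 + 2·(j+1) + 1 = j^2 + 4j + 4.
By induction, s_i = i^2 + 2i + 1 for all i ≥ 0.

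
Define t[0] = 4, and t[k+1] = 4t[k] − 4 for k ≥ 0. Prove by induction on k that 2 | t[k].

Base case: t[0] = 4 = 2·2, so 2 | t[0].
Assume 2 | t[m], so t[m] = 2s for some integer s.
Then t[m+1] = 4t[m] − 4 = 4·(2s) − 4 = 2(4s − 2), so 2 | t[m+1].
This completes the inductive step, so 2 | t[k] for all k ≥ 0.

2 | t[k]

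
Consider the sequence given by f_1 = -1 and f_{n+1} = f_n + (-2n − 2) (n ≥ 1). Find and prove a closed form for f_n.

Claim: f_n = -n^2 − n + 1.

Base case: f_1 = -1, and -1^2 − 1 + 1 = -1.
Assume f_k = -k^2 − k + 1.
Then f_{k+1} = f_k + (-2k − 2) = (-k^2 − k + 1) + (-2k − 2) = -k^2 − 3k − 1,
and -(k+1)^2 − (k+1) + 1 = -k^2 − 3k − 1.
This completes the inductive step, so f_n = -n^2 − n + 1 for all n ≥ 1.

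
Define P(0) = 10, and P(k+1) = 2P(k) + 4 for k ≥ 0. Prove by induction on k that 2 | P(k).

Base case: P(0) = 10 = 2·5, so 2 | P(0).
Assume 2 | P(r), so P(r) = 2t for some integer t.
Then P(r+1) = 2P(r) + 4 = 2·(2t) + 4 = 2(2t + 2), so 2 | P(r+1).
This completes the inductive step, so 2 | P(k) for all k ≥ 0.

2 | P(k)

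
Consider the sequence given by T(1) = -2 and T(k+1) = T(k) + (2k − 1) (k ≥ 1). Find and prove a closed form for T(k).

Claim: T(k) = k^2 − 2k − 1.

Base case: T(1) = -2, and 1^2 − 2·1 − 1 = -2.
Assume T(m) = m^2 − 2m − 1.
Then T(m+1) = T(m) + (2m − 1) = (m^2 − 2m − 1) + (2m − 1) = m^2 − 2,
and (m+1)^2 − 2·(m+1) − 1 = m^2 − 2.
By induction, T(k) = k^2 − 2k − 1 for all k ≥ 1.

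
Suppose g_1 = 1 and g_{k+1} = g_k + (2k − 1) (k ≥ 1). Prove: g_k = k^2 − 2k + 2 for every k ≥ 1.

Base case: g_1 = 1, and 1^2 − 2·1 + 2 = 1.
Assume g_m = m^2 − 2m + 2.
Then g_{m+1} = g_m + (2m − 1) = (m^2 − 2m + 2) + (2m − 1) = m^2 + 1,
and (m+1)^2 − 2·(m+1) + 2 = m^2 + 1.
This completes the inductive step, so g_k = k^2 − 2k + 2 for all k ≥ 1.

g_k = k^2 − 2k + 2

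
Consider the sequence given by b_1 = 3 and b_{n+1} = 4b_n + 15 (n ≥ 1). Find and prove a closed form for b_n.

Claim: b_n = 2·4^n − 5.

Base case: b_1 = 3, and 2·4^1 − 5 = 8 − 5 = 3.
Assume b_r = 2·4^r − 5 for some r ≥ 1.
Then b_{r+1} = 4b_r + 15 = 4·(2·4^r − 5) + 15 = 8·4^r − 20 + 15 = 2·4^{r+1} − 5.
Hence b_n = 2·4^n − 5 for every n ≥ 1, by induction.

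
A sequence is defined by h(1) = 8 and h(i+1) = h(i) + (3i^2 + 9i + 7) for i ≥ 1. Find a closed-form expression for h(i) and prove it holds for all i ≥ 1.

Claim: h(i) = i^3 + 3i^2 + 3i + 1.

Base case: h(1) = 8, and 1^3 + 3·1^2 + 3·1 + 1 = 8.
Assume h(k) = k^3 + 3k^2 + 3k + 1.
Then h(k+1) = h(k) + (3k^2 + 9k + 7) = (k^3 + 3k^2 + 3k + 1) + (3k^2 + 9k + 7) = k^3 + 6k^2 + 12k + 8,
and (k+1)^3 + 3·(k+1)^2 + 3·(k+1) + 1 = k^3 + 6k^2 + 12k + 8.
This completes the inductive step, so h(i) = i^3 + 3i^2 + 3i + 1 for all i ≥ 1.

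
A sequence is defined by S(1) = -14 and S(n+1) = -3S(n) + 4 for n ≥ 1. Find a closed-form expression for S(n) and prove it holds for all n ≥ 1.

Claim: S(n) = 5·(-3)^n + 1.

Base case: S(1) = -14, and 5·(-3)^1 + 1 = -15 + 1 = -14.
Assume S(r) = 5·(-3)^r + 1 for some r ≥ 1.
Then S(r+1) = -3S(r) + 4 = -3·(5·(-3)^r + 1) + 4 = -15·(-3)^r − 3 + 4 = 5·(-3)^{r+1} + 1.
Hence S(n) = 5·(-3)^n + 1 for every n ≥ 1, by induction.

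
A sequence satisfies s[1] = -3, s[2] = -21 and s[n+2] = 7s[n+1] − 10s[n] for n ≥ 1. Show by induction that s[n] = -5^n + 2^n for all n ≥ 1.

Base cases: s[1] = -3 and -5^1 + 2^1 = -3; s[2] = -21 and -5^2 + 2^2 = -21.
Assume s[j] = -5^j + 2^j for all 1 ≤ j ≤ k, where k ≥ 2.
Then s[k+1] = 7s[k] − 10s[k−1] = 7·(-5^k + 2^k) − 10·(-5^{k−1} + 2^{k−1}) = -(7·5 − 10)5^{k−1} + (7·2 − 10)2^{k−1} = -25·5^{k−1} + 4·2^{k−1} = -5^{k+1} + 2^{k+1}.
This completes the inductive step, so s[n] = -5^n + 2^n for all n ≥ 1.

s[n] = -5^n + 2^n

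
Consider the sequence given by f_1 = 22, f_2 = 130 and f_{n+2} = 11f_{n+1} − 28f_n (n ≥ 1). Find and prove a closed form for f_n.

Claim: f_n = 2·7^n + 2·4^n.

Base cases: f_1 = 22 and 2·7^1 + 2·4^1 = 22; f_2 = 130 and 2·7^2 + 2·4^2 = 130.
Assume f_i = 2·7^i + 2·4^i for all 1 ≤ i ≤ j, where j ≥ 2.
Then f_{j+1} = 11f_j − 28f_{j−1} = 11·(2·7^j + 2·4^j) − 28·(2·7^{j−1} + 2·4^{j−1}) = 2·(11·7 − 28)7^{j−1} + 2·(11·4 − 28)4^{j−1} = 98·7^{j−1} + 32·4^{j−1} = 2·7^{j+1} + 2·4^{j+1}.
This completes the inductive step, so f_n = 2·7^n + 2·4^n for all n ≥ 1.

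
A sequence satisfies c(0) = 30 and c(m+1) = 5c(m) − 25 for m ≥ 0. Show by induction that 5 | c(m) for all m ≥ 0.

Base case: c(0) = 30 = 5·6, so 5 | c(0).
Assume 5 | c(k), so c(k) = 5t for some integer t.
Then c(k+1) = 5c(k) − 25 = 5·(5t) − 25 = 5(5t − 5), so 5 | c(k+1).
This completes the inductive step, so 5 | c(m) for all m ≥ 0.

5 | c(m)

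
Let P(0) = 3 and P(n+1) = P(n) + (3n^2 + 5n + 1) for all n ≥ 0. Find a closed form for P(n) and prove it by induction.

Claim: P(n) = n^3 + n^2 − n + 3.

Base case: P(0) = 3, and 0^3 + 0^2 − 0 + 3 = 3.
Assume P(j) = j^3 + j^2 − j + 3.
Then P(j+1) = P(j) + (3j^2 + 5j + 1) = (j^3 + j^2 − j + 3) + (3j^2 + 5j + 1) = j^3 + 4j^2 + 4j + 4,
and (j+1)^3 + (j+1)^2 − (j+1) + 3 = j^3 + 4j^2 + 4j + 4.
Hence P(n) = n^3 + n^2 − n + 3 for every n ≥ 0, by induction.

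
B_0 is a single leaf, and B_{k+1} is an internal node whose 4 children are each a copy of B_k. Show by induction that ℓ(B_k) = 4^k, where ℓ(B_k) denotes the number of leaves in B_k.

Base case: ℓ(B_0) = 1, and 4^0 = 1.
Assume ℓ(B_m) = 4^m.
Then ℓ(B_{m+1}) = 4·ℓ(B_m) = 4·4^m = 4^{m+1}.
By induction, ℓ(B_k) = 4^k for all k ≥ 0.

ℓ(B_k) = 4^k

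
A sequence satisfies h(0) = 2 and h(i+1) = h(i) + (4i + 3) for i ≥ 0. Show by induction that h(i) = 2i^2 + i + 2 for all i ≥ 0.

Base case: h(0) = 2, and 2·0^2 + 0 + 2 = 2.
Assume h(r) = 2r^2 + r + 2.
Then h(r+1) = h(r) + (4r + 3) = (2r^2 + r + 2) + (4r + 3) = 2r^2 + 5r + 5,
and 2·(r+1)^2 + (r+1) + 2 = 2r^2 + 5r + 5.
This completes the inductive step, so h(i) = 2i^2 + i + 2 for all i ≥ 0.

h(i) = 2i^2 + i + 2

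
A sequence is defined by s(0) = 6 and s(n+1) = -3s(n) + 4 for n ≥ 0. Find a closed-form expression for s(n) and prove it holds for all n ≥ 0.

Claim: s(n) = 5·(-3)^n + 1.

Base case: s(0) = 6, and 5·(-3)^0 + 1 = 5 + 1 = 6.
Assume s(j) = 5·(-3)^j + 1 for some j ≥ 0.
Then s(j+1) = -3s(j) + 4 = -3·(5·(-3)^j + 1) + 4 = -15·(-3)^j − 3 + 4 = 5·(-3)^{j+1} + 1.
This completes the inductive step, so s(n) = 5·(-3)^n + 1 for all n ≥ 0.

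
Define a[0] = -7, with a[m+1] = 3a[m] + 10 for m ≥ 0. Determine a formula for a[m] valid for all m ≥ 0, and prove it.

Claim: a[m] = -2·3^m − 5.

Base case: a[0] = -7, and -2·3^0 − 5 = -2 − 5 = -7.
Assume a[r] = -2·3^r − 5 for some r ≥ 0.
Then a[r+1] = 3a[r] + 10 = 3·(-2·3^r − 5) + 10 = -6·3^r − 15 + 10 = -2·3^{r+1} − 5.
Hence a[m] = -2·3^m − 5 for every m ≥ 0, by induction.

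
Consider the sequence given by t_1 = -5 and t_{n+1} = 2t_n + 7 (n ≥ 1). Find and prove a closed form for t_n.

Claim: t_n = 2^n − 7.

Base case: t_1 = -5, and 2^1 − 7 = 2 − 7 = -5.
Assume t_r = 2^r − 7 for some r ≥ 1.
Then t_{r+1} = 2t_r + 7 = 2·(2^r − 7) + 7 = 2^{r+1} − 14 + 7 = 2^{r+1} − 7.
By induction, t_n = 2^n − 7 for all n ≥ 1.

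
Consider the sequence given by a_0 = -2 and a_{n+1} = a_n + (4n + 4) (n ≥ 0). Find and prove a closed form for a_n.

Claim: a_n = 2n^2 + 2n − 2.

Base case: a_0 = -2, and 2·0^2 + 2·0 − 2 = -2.
Assume a_m = 2m^2 + 2m − 2.
Then a_{m+1} = a_m + (4m + 4) = (2m^2 + 2m − 2) + (4m + 4) = 2m^2 + 6m + 2,
and 2·(m+1)^2 + 2·(m+1) − 2 = 2m^2 + 6m + 2.
This completes the inductive step, so a_n = 2n^2 + 2n − 2 for all n ≥ 0.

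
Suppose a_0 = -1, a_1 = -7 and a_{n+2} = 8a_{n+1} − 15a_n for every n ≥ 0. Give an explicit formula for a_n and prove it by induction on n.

Claim: a_n = 3^n − 2·5^n.

Base cases: a_0 = -1 and 3^0 − 2·5^0 = -1; a_1 = -7 and 3^1 − 2·5^1 = -7.
Assume a_j = 3^j − 2·5^j for all 0 ≤ j ≤ k, where k ≥ 1.
Then a_{k+1} = 8a_k − 15a_{k−1} = 8·(3^k − 2·5^k) − 15·(3^{k−1} − 2·5^{k−1}) = (8·3 − 15)3^{k−1} − 2·(8·5 − 15)5^{k−1} = 9·3^{k−1} − 50·5^{k−1} = 3^{k+1} − 2·5^{k+1}.
So the formula holds for k+1, and by strong induction a_n = 3^n − 2·5^n for all n ≥ 0.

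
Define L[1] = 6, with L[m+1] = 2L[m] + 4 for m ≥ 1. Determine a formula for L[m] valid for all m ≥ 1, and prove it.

Claim: L[m] = 5·2^m − 4.

Base case: L[1] = 6, and 5·2^1 − 4 = 10 − 4 = 6.
Assume L[k] = 5·2^k − 4 for some k ≥ 1.
Then L[k+1] = 2L[k] + 4 = 2·(5·2^k − 4) + 4 = 10·2^k − 8 + 4 = 5·2^{k+1} − 4.
This completes the inductive step, so L[m] = 5·2^m − 4 for all m ≥ 1.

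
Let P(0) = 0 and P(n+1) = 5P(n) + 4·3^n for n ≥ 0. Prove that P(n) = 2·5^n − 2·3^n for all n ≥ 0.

Base case: P(0) = 0, and 2·5^0 − 2·3^0 = 2 − 2 = 0.
Assume P(m) = 2·5^m − 2·3^m for some m ≥ 0.
Then P(m+1) = 5P(m) + 4·3^m = 5·(2·5^m − 2·3^m) + 4·3^m = 2·5^{m+1} − 10·3^m + 4·3^m = 2·5^{m+1} − 6·3^m = 2·5^{m+1} − 2·3^{m+1}.
By induction, P(n) = 2·5^n − 2·3^n for all n ≥ 0.

P(n) = 2·5^n − 2·3^n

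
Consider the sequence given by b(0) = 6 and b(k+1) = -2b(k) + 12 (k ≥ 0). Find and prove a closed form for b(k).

Claim: b(k) = 2·(-2)^k + 4.

Base case: b(0) = 6, and 2·(-2)^0 + 4 = 2 + 4 = 6.
Assume b(j) = 2·(-2)^j + 4 for some j ≥ 0.
Then b(j+1) = -2b(j) + 12 = -2·(2·(-2)^j + 4) + 12 = -4·(-2)^j − 8 + 12 = 2·(-2)^{j+1} + 4.
This completes the inductive step, so b(k) = 2·(-2)^k + 4 for all k ≥ 0.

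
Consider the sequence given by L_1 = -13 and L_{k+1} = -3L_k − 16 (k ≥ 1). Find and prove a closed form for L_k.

Claim: L_k = 3·(-3)^k − 4.

Base case: L_1 = -13, and 3·(-3)^1 − 4 = -9 − 4 = -13.
Assume L_j = 3·(-3)^j − 4 for some j ≥ 1.
Then L_{j+1} = -3L_j − 16 = -3·(3·(-3)^j − 4) − 16 = -9·(-3)^j + 12 − 16 = 3·(-3)^{j+1} − 4.
So the formula holds for j+1, and by induction L_k = 3·(-3)^k − 4 for all k ≥ 1.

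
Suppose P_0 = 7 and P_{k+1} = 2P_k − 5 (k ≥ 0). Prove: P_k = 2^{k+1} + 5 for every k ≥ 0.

Base case: P_0 = 7, and 2^{0+1} + 5 = 2 + 5 = 7.
Assume P_j = 2^{j+1} + 5 for some j ≥ 0.
Then P_{j+1} = 2P_j − 5 = 2·(2^{j+1} + 5) − 5 = 2^{j+2} + 10 − 5 = 2^{j+2} + 5.
This completes the inductive step, so P_k = 2^{k+1} + 5 for all k ≥ 0.

P_k = 2^{k+1} + 5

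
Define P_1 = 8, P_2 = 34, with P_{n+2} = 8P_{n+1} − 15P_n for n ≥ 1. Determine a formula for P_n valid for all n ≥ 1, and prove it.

Claim: P_n = 3^n + 5^n.

Base cases: P_1 = 8 and 3^1 + 5^1 = 8; P_2 = 34 and 3^2 + 5^2 = 34.
Assume P_j = 3^j + 5^j for all 1 ≤ j ≤ r, where r ≥ 2.
Then P_{r+1} = 8P_r − 15P_{r−1} = 8·(3^r + 5^r) − 15·(3^{r−1} + 5^{r−1}) = (8·3 − 15)3^{r−1} + (8·5 − 15)5^{r−1} = 9·3^{r−1} + 25·5^{r−1} = 3^{r+1} + 5^{r+1}.
Hence P_n = 3^n + 5^n for every n ≥ 1, by strong induction.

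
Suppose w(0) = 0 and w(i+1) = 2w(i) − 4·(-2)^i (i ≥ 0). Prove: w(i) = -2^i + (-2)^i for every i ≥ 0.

Base case: w(0) = 0, and -2^0 + (-2)^0 = -1 + 1 = 0.
Assume w(j) = -2^j + (-2)^j for some j ≥ 0.
Then w(j+1) = 2w(j) − 4·(-2)^j = 2·(-2^j + (-2)^j) − 4·(-2)^j = -2^{j+1} + 2·(-2)^j − 4·(-2)^j = -2^{j+1} − 2·(-2)^j = -2^{j+1} + (-2)^{j+1}.
This completes the inductive step, so w(i) = -2^i + (-2)^i for all i ≥ 0.

w(i) = -2^i + (-2)^i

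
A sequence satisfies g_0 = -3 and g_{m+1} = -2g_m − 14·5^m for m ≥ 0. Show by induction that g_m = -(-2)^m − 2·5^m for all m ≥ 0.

Base case: g_0 = -3, and -(-2)^0 − 2·5^0 = -1 − 2 = -3.
Assume g_j = -(-2)^j − 2·5^j for some j ≥ 0.
Then g_{j+1} = -2g_j − 14·5^j = -2·(-(-2)^j − 2·5^j) − 14·5^j = -(-2)^{j+1} + 4·5^j − 14·5^j = -(-2)^{j+1} − 10·5^j = -(-2)^{j+1} − 2·5^{j+1}.
So the formula holds for j+1, and by induction g_m = -(-2)^m − 2·5^m for all m ≥ 0.

g_m = -(-2)^m − 2·5^m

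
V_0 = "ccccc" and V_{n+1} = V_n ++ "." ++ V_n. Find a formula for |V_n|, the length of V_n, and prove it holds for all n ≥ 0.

Claim: |V_n| = 6·2^n − 1.

Base case: |V_0| = 5, and 6·2^0 − 1 = 5.
Assume |V_k| = 6·2^k − 1.
Then |V_{k+1}| = |V_k| + 1 + |V_k| = 2|V_k| + 1 = 2(6·2^k − 1) + 1 = 6·2^{k+1} − 2 + 1 = 6·2^{k+1} − 1.
This completes the inductive step, so |V_n| = 6·2^n − 1 for all n ≥ 0.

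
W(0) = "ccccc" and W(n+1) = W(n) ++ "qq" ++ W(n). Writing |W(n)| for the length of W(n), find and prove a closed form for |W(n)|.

Claim: |W(n)| = 7·2^n − 2.

Base case: |W(0)| = 5, and 7·2^0 − 2 = 5.
Assume |W(j)| = 7·2^j − 2.
Then |W(j+1)| = |W(j)| + 2 + |W(j)| = 2|W(j)| + 2 = 2(7·2^j − 2) + 2 = 7·2^{j+1} − 4 + 2 = 7·2^{j+1} − 2.
So the formula holds for j+1, and by induction |W(n)| = 7·2^n − 2 for all n ≥ 0.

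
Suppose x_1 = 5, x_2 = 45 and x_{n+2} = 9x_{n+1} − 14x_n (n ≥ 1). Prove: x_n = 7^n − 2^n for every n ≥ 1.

Base cases: x_1 = 5 and 7^1 − 2^1 = 5; x_2 = 45 and 7^2 − 2^2 = 45.
Assume x_j = 7^j − 2^j for all 1 ≤ j ≤ k, where k ≥ 2.
Then x_{k+1} = 9x_k − 14x_{k−1} = 9·(7^k − 2^k) − 14·(7^{k−1} − 2^{k−1}) = (9·7 − 14)7^{k−1} − (9·2 − 14)2^{k−1} = 49·7^{k−1} − 4·2^{k−1} = 7^{k+1} − 2^{k+1}.
By strong induction, x_n = 7^n − 2^n for all n ≥ 1.

x_n = 7^n − 2^n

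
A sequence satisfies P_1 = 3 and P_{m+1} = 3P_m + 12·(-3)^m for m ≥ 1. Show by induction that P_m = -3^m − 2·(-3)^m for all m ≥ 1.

Base case: P_1 = 3, and -3^1 − 2·(-3)^1 = -3 + 6 = 3.
Assume P_k = -3^k − 2·(-3)^k for some k ≥ 1.
Then P_{k+1} = 3P_k + 12·(-3)^k = 3·(-3^k − 2·(-3)^k) + 12·(-3)^k = -3^{k+1} − 6·(-3)^k + 12·(-3)^k = -3^{k+1} + 6·(-3)^k = -3^{k+1} − 2·(-3)^{k+1}.
So the formula holds for k+1, and by induction P_m = -3^m − 2·(-3)^m for all m ≥ 1.

P_m = -3^m − 2·(-3)^m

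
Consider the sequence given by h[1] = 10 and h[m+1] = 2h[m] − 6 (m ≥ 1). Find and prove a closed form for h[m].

Claim: h[m] = 2^{m+1} + 6.

Base case: h[1] = 10, and 2^{1+1} + 6 = 4 + 6 = 10.
Assume h[k] = 2^{k+1} + 6 for some k ≥ 1.
Then h[k+1] = 2h[k] − 6 = 2·(2^{k+1} + 6) − 6 = 2^{k+2} + 12 − 6 = 2^{k+2} + 6.
Hence h[m] = 2^{m+1} + 6 for every m ≥ 1, by induction.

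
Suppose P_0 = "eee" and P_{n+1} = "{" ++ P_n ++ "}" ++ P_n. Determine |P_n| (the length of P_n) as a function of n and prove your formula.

Claim: |P_n| = 5·2^n − 2.

Base case: |P_0| = 3, and 5·2^0 − 2 = 3.
Assume |P_j| = 5·2^j − 2.
Then |P_{j+1}| = 1 + |P_j| + 1 + |P_j| = 2|P_j| + 2 = 2(5·2^j − 2) + 2 = 5·2^{j+1} − 4 + 2 = 5·2^{j+1} − 2.
Hence |P_n| = 5·2^n − 2 for every n ≥ 0, by induction.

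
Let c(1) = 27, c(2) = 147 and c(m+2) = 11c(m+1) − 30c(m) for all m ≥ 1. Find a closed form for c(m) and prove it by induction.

Claim: c(m) = 3·5^m + 2·6^m.

Base cases: c(1) = 27 and 3·5^1 + 2·6^1 = 27; c(2) = 147 and 3·5^2 + 2·6^2 = 147.
Assume c(j) = 3·5^j + 2·6^j for all 1 ≤ j ≤ k, where k ≥ 2.
Then c(k+1) = 11c(k) − 30c(k−1) = 11·(3·5^k + 2·6^k) − 30·(3·5^{k−1} + 2·6^{k−1}) = 3·(11·5 − 30)5^{k−1} + 2·(11·6 − 30)6^{k−1} = 75·5^{k−1} + 72·6^{k−1} = 3·5^{k+1} + 2·6^{k+1}.
So the formula holds for k+1, and by strong induction c(m) = 3·5^m + 2·6^m for all m ≥ 1.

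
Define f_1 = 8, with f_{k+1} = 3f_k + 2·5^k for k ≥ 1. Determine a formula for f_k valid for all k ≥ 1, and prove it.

Claim: f_k = 3^k + 5^k.

Base case: f_1 = 8, and 3^1 + 5^1 = 3 + 5 = 8.
Assume f_m = 3^m + 5^m for some m ≥ 1.
Then f_{m+1} = 3f_m + 2·5^m = 3·(3^m + 5^m) + 2·5^m = 3^{m+1} + 3·5^m + 2·5^m = 3^{m+1} + 5·5^m = 3^{m+1} + 5^{m+1}.
By induction, f_k = 3^k + 5^k for all k ≥ 1.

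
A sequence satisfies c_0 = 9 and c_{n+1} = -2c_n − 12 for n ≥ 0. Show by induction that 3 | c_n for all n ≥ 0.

Base case: c_0 = 9 = 3·3, so 3 | c_0.
Assume 3 | c_r, so c_r = 3t for some integer t.
Then c_{r+1} = -2c_r − 12 = -2·(3t) − 12 = 3(-2t − 4), so 3 | c_{r+1}.
Hence 3 | c_n for every n ≥ 0, by induction.

3 | c_n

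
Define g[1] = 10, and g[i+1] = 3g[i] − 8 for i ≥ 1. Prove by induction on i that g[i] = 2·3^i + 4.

Base case: g[1] = 10, and 2·3^1 + 4 = 6 + 4 = 10.
Assume g[r] = 2·3^r + 4 for some r ≥ 1.
Then g[r+1] = 3g[r] − 8 = 3·(2·3^r + 4) − 8 = 6·3^r + 12 − 8 = 2·3^{r+1} + 4.
This completes the inductive step, so g[i] = 2·3^i + 4 for all i ≥ 1.

g[i] = 2·3^i + 4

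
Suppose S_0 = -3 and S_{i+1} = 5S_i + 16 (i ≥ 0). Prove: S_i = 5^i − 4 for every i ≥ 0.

Base case: S_0 = -3, and 5^0 − 4 = 1 − 4 = -3.
Assume S_m = 5^m − 4 for some m ≥ 0.
Then S_{m+1} = 5S_m + 16 = 5·(5^m − 4) + 16 = 5^{m+1} − 20 + 16 = 5^{m+1} − 4.
By induction, S_i = 5^i − 4 for all i ≥ 0.

S_i = 5^i − 4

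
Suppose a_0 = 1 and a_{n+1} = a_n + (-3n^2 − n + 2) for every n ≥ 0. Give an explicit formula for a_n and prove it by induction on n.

Claim: a_n = -n^3 + n^2 + 2n + 1.

Base case: a_0 = 1, and -0^3 + 0^2 + 2·0 + 1 = 1.
Assume a_r = -r^3 + r^2 + 2r + 1.
Then a_{r+1} = a_r + (-3r^2 − r + 2) = (-r^3 + r^2 + 2r + 1) + (-3r^2 − r + 2) = -r^3 − 2r^2 + r + 3,
and -(r+1)^3 + (r+1)^2 + 2·(r+1) + 1 = -r^3 − 2r^2 + r + 3.
This completes the inductive step, so a_n = -n^3 + n^2 + 2n + 1 for all n ≥ 0.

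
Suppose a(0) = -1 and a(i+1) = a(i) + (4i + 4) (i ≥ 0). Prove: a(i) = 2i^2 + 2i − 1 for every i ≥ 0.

Base case: a(0) = -1, and 2·0^2 + 2·0 − 1 = -1.
Assume a(r) = 2r^2 + 2r − 1.
Then a(r+1) = a(r) + (4r + 4) = (2r^2 + 2r − 1) + (4r + 4) = 2r^2 + 6r + 3,
and 2·(r+1)^2 + 2·(r+1) − 1 = 2r^2 + 6r + 3.
By induction, a(i) = 2i^2 + 2i − 1 for all i ≥ 0.

a(i) = 2i^2 + 2i − 1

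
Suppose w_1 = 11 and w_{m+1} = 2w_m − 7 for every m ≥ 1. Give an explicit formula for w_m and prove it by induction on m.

Claim: w_m = 2^{m+1} + 7.

Base case: w_1 = 11, and 2^{1+1} + 7 = 4 + 7 = 11.
Assume w_r = 2^{r+1} + 7 for some r ≥ 1.
Then w_{r+1} = 2w_r − 7 = 2·(2^{r+1} + 7) − 7 = 2^{r+2} + 14 − 7 = 2^{r+2} + 7.
Hence w_m = 2^{m+1} + 7 for every m ≥ 1, by induction.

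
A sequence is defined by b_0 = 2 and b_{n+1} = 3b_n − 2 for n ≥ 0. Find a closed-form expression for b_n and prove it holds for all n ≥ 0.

Claim: b_n = 3^n + 1.

Base case: b_0 = 2, and 3^0 + 1 = 1 + 1 = 2.
Assume b_j = 3^j + 1 for some j ≥ 0.
Then b_{j+1} = 3b_j − 2 = 3·(3^j + 1) − 2 = 3^{j+1} + 3 − 2 = 3^{j+1} + 1.
By induction, b_n = 3^n + 1 for all n ≥ 0.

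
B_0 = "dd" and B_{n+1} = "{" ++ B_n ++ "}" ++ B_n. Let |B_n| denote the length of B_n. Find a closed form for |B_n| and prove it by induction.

Claim: |B_n| = 2^{n+2} − 2.

Base case: |B_0| = 2, and 2^{0+2} − 2 = 2.
Assume |B_k| = 2^{k+2} − 2.
Then |B_{k+1}| = 1 + |B_k| + 1 + |B_k| = 2|B_k| + 2 = 2(2^{k+2} − 2) + 2 = 2^{k+3} − 4 + 2 = 2^{k+3} − 2.
By induction, |B_n| = 2^{n+2} − 2 for all n ≥ 0.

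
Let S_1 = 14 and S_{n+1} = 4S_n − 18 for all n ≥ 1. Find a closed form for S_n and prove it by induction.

Claim: S_n = 2·4^n + 6.

Base case: S_1 = 14, and 2·4^1 + 6 = 8 + 6 = 14.
Assume S_j = 2·4^j + 6 for some j ≥ 1.
Then S_{j+1} = 4S_j − 18 = 4·(2·4^j + 6) − 18 = 8·4^j + 24 − 18 = 2·4^{j+1} + 6.
So the formula holds for j+1, and by induction S_n = 2·4^n + 6 for all n ≥ 1.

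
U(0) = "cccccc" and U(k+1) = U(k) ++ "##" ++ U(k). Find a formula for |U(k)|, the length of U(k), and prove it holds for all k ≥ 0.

Claim: |U(k)| = 2^{k+3} − 2.

Base case: |U(0)| = 6, and 2^{0+3} − 2 = 6.
Assume |U(m)| = 2^{m+3} − 2.
Then |U(m+1)| = |U(m)| + 2 + |U(m)| = 2|U(m)| + 2 = 2(2^{m+3} − 2) + 2 = 2^{m+1+3} − 4 + 2 = 2^{m+1+3} − 2.
By induction, |U(k)| = 2^{k+3} − 2 for all k ≥ 0.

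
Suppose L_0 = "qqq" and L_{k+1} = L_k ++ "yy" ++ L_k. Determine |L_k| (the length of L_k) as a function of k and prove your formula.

Claim: |L_k| = 5·2^k − 2.

Base case: |L_0| = 3, and 5·2^0 − 2 = 3.
Assume |L_m| = 5·2^m − 2.
Then |L_{m+1}| = |L_m| + 2 + |L_m| = 2|L_m| + 2 = 2(5·2^m − 2) + 2 = 5·2^{m+1} − 4 + 2 = 5·2^{m+1} − 2.
So the formula holds for m+1, and by induction |L_k| = 5·2^k − 2 for all k ≥ 0.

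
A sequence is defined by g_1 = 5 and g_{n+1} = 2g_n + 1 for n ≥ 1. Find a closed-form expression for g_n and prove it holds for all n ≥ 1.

Claim: g_n = 3·2^n − 1.

Base case: g_1 = 5, and 3·2^1 − 1 = 6 − 1 = 5.
Assume g_m = 3·2^m − 1 for some m ≥ 1.
Then g_{m+1} = 2g_m + 1 = 2·(3·2^m − 1) + 1 = 6·2^m − 2 + 1 = 3·2^{m+1} − 1.
So the formula holds for m+1, and by induction g_n = 3·2^n − 1 for all n ≥ 1.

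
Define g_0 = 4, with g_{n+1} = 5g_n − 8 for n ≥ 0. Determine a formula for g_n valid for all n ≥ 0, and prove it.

Claim: g_n = 2·5^n + 2.

Base case: g_0 = 4, and 2·5^0 + 2 = 2 + 2 = 4.
Assume g_m = 2·5^m + 2 for some m ≥ 0.
Then g_{m+1} = 5g_m − 8 = 5·(2·5^m + 2) − 8 = 10·5^m + 10 − 8 = 2·5^{m+1} + 2.
This completes the inductive step, so g_n = 2·5^n + 2 for all n ≥ 0.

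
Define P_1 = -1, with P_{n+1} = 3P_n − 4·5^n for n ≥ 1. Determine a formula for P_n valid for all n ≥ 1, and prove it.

Claim: P_n = 3·3^n − 2·5^n.

Base case: P_1 = -1, and 3·3^1 − 2·5^1 = 9 − 10 = -1.
Assume P_r = 3·3^r − 2·5^r for some r ≥ 1.
Then P_{r+1} = 3P_r − 4·5^r = 3·(3·3^r − 2·5^r) − 4·5^r = 3·3^{r+1} − 6·5^r − 4·5^r = 3·3^{r+1} − 10·5^r = 3·3^{r+1} − 2·5^{r+1}.
Hence P_n = 3·3^n − 2·5^n for every n ≥ 1, by induction.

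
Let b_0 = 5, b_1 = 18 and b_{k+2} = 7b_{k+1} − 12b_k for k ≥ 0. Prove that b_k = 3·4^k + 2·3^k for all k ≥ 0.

Base cases: b_0 = 5 and 3·4^0 + 2·3^0 = 5; b_1 = 18 and 3·4^1 + 2·3^1 = 18.
Assume b_j = 3·4^j + 2·3^j for all 0 ≤ j ≤ r, where r ≥ 1.
Then b_{r+1} = 7b_r − 12b_{r−1} = 7·(3·4^r + 2·3^r) − 12·(3·4^{r−1} + 2·3^{r−1}) = 3·(7·4 − 12)4^{r−1} + 2·(7·3 − 12)3^{r−1} = 48·4^{r−1} + 18·3^{r−1} = 3·4^{r+1} + 2·3^{r+1}.
By strong induction, b_k = 3·4^k + 2·3^k for all k ≥ 0.

b_k = 3·4^k + 2·3^k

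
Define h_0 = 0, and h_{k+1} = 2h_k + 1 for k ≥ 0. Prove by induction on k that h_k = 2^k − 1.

Base case: h_0 = 0, and 2^0 − 1 = 1 − 1 = 0.
Assume h_m = 2^m − 1 for some m ≥ 0.
Then h_{m+1} = 2h_m + 1 = 2·(2^m − 1) + 1 = 2^{m+1} − 2 + 1 = 2^{m+1} − 1.
So the formula holds for m+1, and by induction h_k = 2^k − 1 for all k ≥ 0.

h_k = 2^k − 1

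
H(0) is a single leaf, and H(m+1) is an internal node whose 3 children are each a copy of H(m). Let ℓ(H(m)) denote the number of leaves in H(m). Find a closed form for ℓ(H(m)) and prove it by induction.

Claim: ℓ(H(m)) = 3^m.

Base case: ℓ(H(0)) = 1, and 3^0 = 1.
Assume ℓ(H(j)) = 3^j.
Then ℓ(H(j+1)) = 3·ℓ(H(j)) = 3·3^j = 3^{j+1}.
Hence ℓ(H(m)) = 3^m for every m ≥ 0, by induction.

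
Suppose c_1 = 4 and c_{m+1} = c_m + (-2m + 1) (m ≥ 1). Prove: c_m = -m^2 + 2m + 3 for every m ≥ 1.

Base case: c_1 = 4, and -1^2 + 2·1 + 3 = 4.
Assume c_r = -r^2 + 2r + 3.
Then c_{r+1} = c_r + (-2r + 1) = (-r^2 + 2r + 3) + (-2r + 1) = -r^2 + 4,
and -(r+1)^2 + 2·(r+1) + 3 = -r^2 + 4.
This completes the inductive step, so c_m = -m^2 + 2m + 3 for all m ≥ 1.

c_m = -m^2 + 2m + 3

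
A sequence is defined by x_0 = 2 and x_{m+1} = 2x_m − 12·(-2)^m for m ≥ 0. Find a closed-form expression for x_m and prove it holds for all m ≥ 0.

Claim: x_m = -2^m + 3·(-2)^m.

Base case: x_0 = 2, and -2^0 + 3·(-2)^0 = -1 + 3 = 2.
Assume x_j = -2^j + 3·(-2)^j for some j ≥ 0.
Then x_{j+1} = 2x_j − 12·(-2)^j = 2·(-2^j + 3·(-2)^j) − 12·(-2)^j = -2^{j+1} + 6·(-2)^j − 12·(-2)^j = -2^{j+1} − 6·(-2)^j = -2^{j+1} + 3·(-2)^{j+1}.
So the formula holds for j+1, and by induction x_m = -2^m + 3·(-2)^m for all m ≥ 0.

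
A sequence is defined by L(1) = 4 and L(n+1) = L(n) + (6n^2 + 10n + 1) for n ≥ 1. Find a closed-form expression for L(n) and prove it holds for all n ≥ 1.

Claim: L(n) = 2n^3 + 2n^2 − 3n + 3.

Base case: L(1) = 4, and 2·1^3 + 2·1^2 − 3·1 + 3 = 4.
Assume L(r) = 2r^3 + 2r^2 − 3r + 3.
Then L(r+1) = L(r) + (6r^2 + 10r + 1) = (2r^3 + 2r^2 − 3r + 3) + (6r^2 + 10r + 1) = 2r^3 + 8r^2 + 7r + 4,
and 2·(r+1)^3 + 2·(r+1)^2 − 3·(r+1) + 3 = 2r^3 + 8r^2 + 7r + 4.
Hence L(n) = 2n^3 + 2n^2 − 3n + 3 for every n ≥ 1, by induction.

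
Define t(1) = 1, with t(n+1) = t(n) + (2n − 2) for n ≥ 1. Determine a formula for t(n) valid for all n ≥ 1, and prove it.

Claim: t(n) = n^2 − 3n + 3.

Base case: t(1) = 1, and 1^2 − 3·1 + 3 = 1.
Assume t(m) = m^2 − 3m + 3.
Then t(m+1) = t(m) + (2m − 2) = (m^2 − 3m + 3) + (2m − 2) = m^2 − m + 1,
and (m+1)^2 − 3·(m+1) + 3 = m^2 − m + 1.
Hence t(n) = n^2 − 3n + 3 for every n ≥ 1, by induction.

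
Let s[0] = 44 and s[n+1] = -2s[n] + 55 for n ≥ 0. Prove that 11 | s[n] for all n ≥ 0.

Base case: s[0] = 44 = 11·4, so 11 | s[0].
Assume 11 | s[r], so s[r] = 11t for some integer t.
Then s[r+1] = -2s[r] + 55 = -2·(11t) + 55 = 11(-2t + 5), so 11 | s[r+1].
So the property holds for r+1, and by induction 11 | s[n] for all n ≥ 0.

11 | s[n]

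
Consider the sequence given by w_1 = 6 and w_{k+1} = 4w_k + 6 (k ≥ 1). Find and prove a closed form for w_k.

Claim: w_k = 2·4^k − 2.

Base case: w_1 = 6, and 2·4^1 − 2 = 8 − 2 = 6.
Assume w_j = 2·4^j − 2 for some j ≥ 1.
Then w_{j+1} = 4w_j + 6 = 4·(2·4^j − 2) + 6 = 8·4^j − 8 + 6 = 2·4^{j+1} − 2.
By induction, w_k = 2·4^k − 2 for all k ≥ 1.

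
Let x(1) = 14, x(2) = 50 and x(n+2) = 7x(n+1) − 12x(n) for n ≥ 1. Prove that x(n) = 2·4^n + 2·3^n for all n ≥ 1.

Base cases: x(1) = 14 and 2·4^1 + 2·3^1 = 14; x(2) = 50 and 2·4^2 + 2·3^2 = 50.
Assume x(j) = 2·4^j + 2·3^j for all 1 ≤ j ≤ k, where k ≥ 2.
Then x(k+1) = 7x(k) − 12x(k−1) = 7·(2·4^k + 2·3^k) − 12·(2·4^{k−1} + 2·3^{k−1}) = 2·(7·4 − 12)4^{k−1} + 2·(7·3 − 12)3^{k−1} = 32·4^{k−1} + 18·3^{k−1} = 2·4^{k+1} + 2·3^{k+1}.
So the formula holds for k+1, and by strong induction x(n) = 2·4^n + 2·3^n for all n ≥ 1.

x(n) = 2·4^n + 2·3^n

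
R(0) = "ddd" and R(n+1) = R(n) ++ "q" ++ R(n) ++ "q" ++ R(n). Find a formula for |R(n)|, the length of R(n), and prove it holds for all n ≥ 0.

Claim: |R(n)| = 4·3^n − 1.

Base case: |R(0)| = 3, and 4·3^0 − 1 = 3.
Assume |R(j)| = 4·3^j − 1.
Then |R(j+1)| = 3|R(j)| + 2 = 3(4·3^j − 1) + 2 = 4·3^{j+1} − 3 + 2 = 4·3^{j+1} − 1.
This completes the inductive step, so |R(n)| = 4·3^n − 1 for all n ≥ 0.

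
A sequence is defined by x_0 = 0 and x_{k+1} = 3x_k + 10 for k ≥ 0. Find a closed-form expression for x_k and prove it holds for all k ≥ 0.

Claim: x_k = 5·3^k − 5.

Base case: x_0 = 0, and 5·3^0 − 5 = 5 − 5 = 0.
Assume x_j = 5·3^j − 5 for some j ≥ 0.
Then x_{j+1} = 3x_j + 10 = 3·(5·3^j − 5) + 10 = 15·3^j − 15 + 10 = 5·3^{j+1} − 5.
This completes the inductive step, so x_k = 5·3^k − 5 for all k ≥ 0.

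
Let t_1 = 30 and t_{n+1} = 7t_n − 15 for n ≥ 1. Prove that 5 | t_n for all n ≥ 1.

Base case: t_1 = 30 = 5·6, so 5 | t_1.
Assume 5 | t_j, so t_j = 5s for some integer s.
Then t_{j+1} = 7t_j − 15 = 7·(5s) − 15 = 5(7s − 3), so 5 | t_{j+1}.
So the property holds for j+1, and by induction 5 | t_n for all n ≥ 1.

5 | t_n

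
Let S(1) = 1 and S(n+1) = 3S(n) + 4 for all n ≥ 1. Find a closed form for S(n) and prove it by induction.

Claim: S(n) = 3^n − 2.

Base case: S(1) = 1, and 3^1 − 2 = 3 − 2 = 1.
Assume S(j) = 3^j − 2 for some j ≥ 1.
Then S(j+1) = 3S(j) + 4 = 3·(3^j − 2) + 4 = 3^{j+1} − 6 + 4 = 3^{j+1} − 2.
This completes the inductive step, so S(n) = 3^n − 2 for all n ≥ 1.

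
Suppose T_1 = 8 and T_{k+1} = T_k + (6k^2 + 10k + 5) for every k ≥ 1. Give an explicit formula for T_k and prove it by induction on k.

Claim: T_k = 2k^3 + 2k^2 + k + 3.

Base case: T_1 = 8, and 2·1^3 + 2·1^2 + 1 + 3 = 8.
Assume T_r = 2r^3 + 2r^2 + r + 3.
Then T_{r+1} = T_r + (6r^2 + 10r + 5) = (2r^3 + 2r^2 + r + 3) + (6r^2 + 10r + 5) = 2r^3 + 8r^2 + 11r + 8,
and 2·(r+1)^3 + 2·(r+1)^2 + (r+1) + 3 = 2r^3 + 8r^2 + 11r + 8.
This completes the inductive step, so T_k = 2k^3 + 2k^2 + k + 3 for all k ≥ 1.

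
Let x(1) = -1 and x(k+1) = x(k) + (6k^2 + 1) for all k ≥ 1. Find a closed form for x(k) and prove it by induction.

Claim: x(k) = 2k^3 − 3k^2 + 2k − 2.

Base case: x(1) = -1, and 2·1^3 − 3·1^2 + 2·1 − 2 = -1.
Assume x(m) = 2m^3 − 3m^2 + 2m − 2.
Then x(m+1) = x(m) + (6m^2 + 1) = (2m^3 − 3m^2 + 2m − 2) + (6m^2 + 1) = 2m^3 + 3m^2 + 2m − 1,
and 2·(m+1)^3 − 3·(m+1)^2 + 2·(m+1) − 2 = 2m^3 + 3m^2 + 2m − 1.
Hence x(k) = 2k^3 − 3k^2 + 2k − 2 for every k ≥ 1, by induction.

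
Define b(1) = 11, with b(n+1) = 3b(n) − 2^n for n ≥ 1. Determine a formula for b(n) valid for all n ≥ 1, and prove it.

Claim: b(n) = 3·3^n + 2^n.

Base case: b(1) = 11, and 3·3^1 + 2^1 = 9 + 2 = 11.
Assume b(k) = 3·3^k + 2^k for some k ≥ 1.
Then b(k+1) = 3b(k) − 2^k = 3·(3·3^k + 2^k) − 2^k = 3·3^{k+1} + 3·2^k − 2^k = 3·3^{k+1} + 2·2^k = 3·3^{k+1} + 2^{k+1}.
By induction, b(n) = 3·3^n + 2^n for all n ≥ 1.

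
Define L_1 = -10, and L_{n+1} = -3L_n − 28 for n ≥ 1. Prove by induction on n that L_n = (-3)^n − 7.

Base case: L_1 = -10, and (-3)^1 − 7 = -3 − 7 = -10.
Assume L_j = (-3)^j − 7 for some j ≥ 1.
Then L_{j+1} = -3L_j − 28 = -3·((-3)^j − 7) − 28 = -3·(-3)^j + 21 − 28 = (-3)^{j+1} − 7.
By induction, L_n = (-3)^n − 7 for all n ≥ 1.

L_n = (-3)^n − 7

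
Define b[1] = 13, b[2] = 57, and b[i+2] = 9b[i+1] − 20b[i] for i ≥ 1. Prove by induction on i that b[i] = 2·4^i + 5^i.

Base cases: b[1] = 13 and 2·4^1 + 5^1 = 13; b[2] = 57 and 2·4^2 + 5^2 = 57.
Assume b[j] = 2·4^j + 5^j for all 1 ≤ j ≤ r, where r ≥ 2.
Then b[r+1] = 9b[r] − 20b[r−1] = 9·(2·4^r + 5^r) − 20·(2·4^{r−1} + 5^{r−1}) = 2·(9·4 − 20)4^{r−1} + (9·5 − 20)5^{r−1} = 32·4^{r−1} + 25·5^{r−1} = 2·4^{r+1} + 5^{r+1}.
Hence b[i] = 2·4^i + 5^i for every i ≥ 1, by strong induction.

b[i] = 2·4^i + 5^i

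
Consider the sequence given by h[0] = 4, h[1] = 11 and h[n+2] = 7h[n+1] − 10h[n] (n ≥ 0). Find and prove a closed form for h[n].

Claim: h[n] = 3·2^n + 5^n.

Base cases: h[0] = 4 and 3·2^0 + 5^0 = 4; h[1] = 11 and 3·2^1 + 5^1 = 11.
Assume h[j] = 3·2^j + 5^j for all 0 ≤ j ≤ k, where k ≥ 1.
Then h[k+1] = 7h[k] − 10h[k−1] = 7·(3·2^k + 5^k) − 10·(3·2^{k−1} + 5^{k−1}) = 3·(7·2 − 10)2^{k−1} + (7·5 − 10)5^{k−1} = 12·2^{k−1} + 25·5^{k−1} = 3·2^{k+1} + 5^{k+1}.
Hence h[n] = 3·2^n + 5^n for every n ≥ 0, by strong induction.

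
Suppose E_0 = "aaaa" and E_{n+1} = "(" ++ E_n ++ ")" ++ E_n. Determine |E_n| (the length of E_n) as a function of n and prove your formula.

Claim: |E_n| = 6·2^n − 2.

Base case: |E_0| = 4, and 6·2^0 − 2 = 4.
Assume |E_k| = 6·2^k − 2.
Then |E_{k+1}| = 1 + |E_k| + 1 + |E_k| = 2|E_k| + 2 = 2(6·2^k − 2) + 2 = 6·2^{k+1} − 4 + 2 = 6·2^{k+1} − 2.
So the formula holds for k+1, and by induction |E_n| = 6·2^n − 2 for all n ≥ 0.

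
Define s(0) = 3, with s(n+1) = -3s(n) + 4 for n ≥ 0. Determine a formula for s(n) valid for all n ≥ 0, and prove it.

Claim: s(n) = 2·(-3)^n + 1.

Base case: s(0) = 3, and 2·(-3)^0 + 1 = 2 + 1 = 3.
Assume s(m) = 2·(-3)^m + 1 for some m ≥ 0.
Then s(m+1) = -3s(m) + 4 = -3·(2·(-3)^m + 1) + 4 = -6·(-3)^m − 3 + 4 = 2·(-3)^{m+1} + 1.
Hence s(n) = 2·(-3)^n + 1 for every n ≥ 0, by induction.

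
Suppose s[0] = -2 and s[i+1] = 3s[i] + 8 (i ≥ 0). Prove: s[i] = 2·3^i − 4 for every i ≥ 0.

Base case: s[0] = -2, and 2·3^0 − 4 = 2 − 4 = -2.
Assume s[k] = 2·3^k − 4 for some k ≥ 0.
Then s[k+1] = 3s[k] + 8 = 3·(2·3^k − 4) + 8 = 6·3^k − 12 + 8 = 2·3^{k+1} − 4.
Hence s[i] = 2·3^i − 4 for every i ≥ 0, by induction.

s[i] = 2·3^i − 4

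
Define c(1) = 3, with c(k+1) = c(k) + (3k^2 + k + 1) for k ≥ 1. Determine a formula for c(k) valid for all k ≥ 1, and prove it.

Claim: c(k) = k^3 − k^2 + k + 2.

Base case: c(1) = 3, and 1^3 − 1^2 + 1 + 2 = 3.
Assume c(m) = m^3 − m^2 + m + 2.
Then c(m+1) = c(m) + (3m^2 + m + 1) = (m^3 − m^2 + m + 2) + (3m^2 + m + 1) = m^3 + 2m^2 + 2m + 3,
and (m+1)^3 − (m+1)^2 + (m+1) + 2 = m^3 + 2m^2 + 2m + 3.
This completes the inductive step, so c(k) = k^3 − k^2 + k + 2 for all k ≥ 1.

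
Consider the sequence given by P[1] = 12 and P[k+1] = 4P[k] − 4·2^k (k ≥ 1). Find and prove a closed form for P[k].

Claim: P[k] = 2·4^k + 2·2^k.

Base case: P[1] = 12, and 2·4^1 + 2·2^1 = 8 + 4 = 12.
Assume P[m] = 2·4^m + 2·2^m for some m ≥ 1.
Then P[m+1] = 4P[m] − 4·2^m = 4·(2·4^m + 2·2^m) − 4·2^m = 2·4^{m+1} + 8·2^m − 4·2^m = 2·4^{m+1} + 4·2^m = 2·4^{m+1} + 2·2^{m+1}.
By induction, P[k] = 2·4^k + 2·2^k for all k ≥ 1.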